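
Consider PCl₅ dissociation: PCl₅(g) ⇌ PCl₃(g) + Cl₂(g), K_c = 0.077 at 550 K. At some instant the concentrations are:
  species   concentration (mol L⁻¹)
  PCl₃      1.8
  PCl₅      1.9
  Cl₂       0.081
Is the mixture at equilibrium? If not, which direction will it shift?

yes, at equilibrium

Q_c = [PCl₃]·[Cl₂] / [PCl₅] = (1.8)·(0.081) / (1.9) = 0.077
Q_c = 0.077 = K_c; the system is at equilibrium.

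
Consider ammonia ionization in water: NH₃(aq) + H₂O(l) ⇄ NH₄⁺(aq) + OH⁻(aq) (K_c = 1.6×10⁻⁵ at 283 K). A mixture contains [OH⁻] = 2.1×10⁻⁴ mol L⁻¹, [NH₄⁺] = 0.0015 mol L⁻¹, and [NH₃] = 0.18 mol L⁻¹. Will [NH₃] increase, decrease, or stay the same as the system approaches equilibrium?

decrease

(H₂O is a pure liquid — omitted from Q_c.)
Q_c = [NH₄⁺]·[OH⁻] / [NH₃] = (0.0015)·(2.1×10⁻⁴) / (0.18) = 1.7×10⁻⁶
Q_c = 1.7×10⁻⁶ < K_c = 1.6×10⁻⁵: net forward reaction.
NH₃ is a reactant, so it decreases.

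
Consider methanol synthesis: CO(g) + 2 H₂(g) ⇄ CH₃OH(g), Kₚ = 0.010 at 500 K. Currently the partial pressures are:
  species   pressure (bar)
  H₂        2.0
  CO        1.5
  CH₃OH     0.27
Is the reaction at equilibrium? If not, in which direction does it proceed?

reverse (toward reactants)

Qₚ = P(CH₃OH) / (P(CO)·P(H₂)²) = (0.27) / ((1.5)·(2.0)²) = 0.045
Qₚ = 0.045 > Kₚ = 0.010, so the reverse reaction proceeds.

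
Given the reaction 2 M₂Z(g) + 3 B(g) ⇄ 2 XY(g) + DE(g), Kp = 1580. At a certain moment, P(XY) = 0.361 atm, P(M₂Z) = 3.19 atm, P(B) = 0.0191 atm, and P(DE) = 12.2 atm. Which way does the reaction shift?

to the left

Qp = P(XY)²·P(DE) / (P(M₂Z)²·P(B)³) = (0.361)²·(12.2) / ((3.19)²·(0.0191)³) = 22400
Qp = 22400 > Kp = 1580, so the reverse reaction proceeds.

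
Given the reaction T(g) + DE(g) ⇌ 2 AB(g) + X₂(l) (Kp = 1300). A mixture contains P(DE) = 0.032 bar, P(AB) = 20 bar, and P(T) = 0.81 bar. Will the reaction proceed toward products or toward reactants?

(X₂ is a pure liquid — omitted from Qp.)
Qp = P(AB)² / (P(T)·P(DE)) = (20)² / ((0.81)·(0.032)) = 15000
Qp = 15000 > Kp = 1300, so the reverse reaction proceeds.

to the left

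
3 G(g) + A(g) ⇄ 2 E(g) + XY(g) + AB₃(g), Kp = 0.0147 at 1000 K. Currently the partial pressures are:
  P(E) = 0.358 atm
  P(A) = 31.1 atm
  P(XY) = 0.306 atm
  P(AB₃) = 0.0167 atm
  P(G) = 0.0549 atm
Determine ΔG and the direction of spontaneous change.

Qp = P(E)²·P(XY)·P(AB₃) / (P(G)³·P(A)) = (0.358)²·(0.306)·(0.0167) / ((0.0549)³·(31.1)) = 0.127
ΔG = RT ln(Qp/Kp) = (8.314 J mol⁻¹ K⁻¹)(1000 K) × ln(0.127/0.0147)
   = (8.314 kJ/mol)(2.156) = 17.9 kJ/mol
ΔG > 0, so the forward reaction is non-spontaneous (proceeds in reverse).

ΔG = 17.9 kJ/mol; the forward reaction is non-spontaneous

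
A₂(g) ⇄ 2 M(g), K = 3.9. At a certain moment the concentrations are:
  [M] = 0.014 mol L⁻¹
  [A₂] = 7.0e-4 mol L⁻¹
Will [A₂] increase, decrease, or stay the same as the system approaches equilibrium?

decrease

Q = [M]² / [A₂] = (0.014)² / (7.0e-4) = 0.28
Q = 0.28 < K = 3.9: net forward reaction.
A₂ is a reactant, so it decreases.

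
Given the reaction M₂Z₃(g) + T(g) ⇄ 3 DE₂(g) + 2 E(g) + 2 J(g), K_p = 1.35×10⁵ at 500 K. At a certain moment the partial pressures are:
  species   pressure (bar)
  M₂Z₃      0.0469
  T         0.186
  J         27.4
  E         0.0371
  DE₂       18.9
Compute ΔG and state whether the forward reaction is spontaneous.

ΔG = 7.40 kJ/mol; the forward reaction is non-spontaneous

Q_p = P(DE₂)³·P(E)²·P(J)² / (P(M₂Z₃)·P(T)) = (18.9)³·(0.0371)²·(27.4)² / ((0.0469)·(0.186)) = 8.00×10⁵
ΔG = RT ln(Q_p/K_p) = (8.314 J mol⁻¹ K⁻¹)(500 K) × ln(8.00×10⁵/1.35×10⁵)
   = (4.157 kJ/mol)(1.779) = 7.40 kJ/mol
ΔG > 0, so the forward reaction is non-spontaneous (proceeds in reverse).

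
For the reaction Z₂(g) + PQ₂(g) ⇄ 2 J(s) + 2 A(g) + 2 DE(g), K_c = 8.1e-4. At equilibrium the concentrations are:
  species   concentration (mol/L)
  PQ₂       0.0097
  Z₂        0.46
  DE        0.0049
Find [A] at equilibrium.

[A] = 0.39 mol/L

(J is a pure solid — omitted from K_c.)
At equilibrium, K_c = [A]²·[DE]² / ([Z₂]·[PQ₂]) = 8.1e-4.
([A])²·(0.0049)² / ((0.46)·(0.0097)) = 8.1e-4
[A]² = 0.151 ⇒ [A] = 0.39 mol/L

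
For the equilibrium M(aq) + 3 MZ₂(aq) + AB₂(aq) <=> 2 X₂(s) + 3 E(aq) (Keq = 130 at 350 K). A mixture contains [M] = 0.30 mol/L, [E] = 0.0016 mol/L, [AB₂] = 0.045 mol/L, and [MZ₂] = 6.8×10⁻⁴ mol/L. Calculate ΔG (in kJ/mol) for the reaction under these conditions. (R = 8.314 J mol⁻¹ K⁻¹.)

(X₂ is a pure solid — omitted from Q.)
Q = [E]³ / ([M]·[MZ₂]³·[AB₂]) = (0.0016)³ / ((0.30)·(6.8×10⁻⁴)³·(0.045)) = 965
ΔG = RT ln(Q/Keq) = (8.314 J mol⁻¹ K⁻¹)(350 K) × ln(965/130)
   = (2.910 kJ/mol)(2.005) = 5.83 kJ/mol
ΔG > 0, so the forward reaction is non-spontaneous (proceeds in reverse).

ΔG = 5.83 kJ/mol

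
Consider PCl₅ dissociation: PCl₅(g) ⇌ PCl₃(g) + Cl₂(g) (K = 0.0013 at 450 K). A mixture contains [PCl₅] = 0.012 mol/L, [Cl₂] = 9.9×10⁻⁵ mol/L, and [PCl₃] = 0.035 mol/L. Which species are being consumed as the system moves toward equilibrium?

PCl₅ (reactants)

Q = [PCl₃]·[Cl₂] / [PCl₅] = (0.035)·(9.9×10⁻⁵) / (0.012) = 2.9×10⁻⁴
Q = 2.9×10⁻⁴ < K = 0.0013: net forward reaction.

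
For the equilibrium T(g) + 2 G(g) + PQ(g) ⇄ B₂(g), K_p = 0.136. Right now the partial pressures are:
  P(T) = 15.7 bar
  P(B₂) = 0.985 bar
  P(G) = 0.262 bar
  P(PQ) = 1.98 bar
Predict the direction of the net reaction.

reverse (toward reactants)

Q_p = P(B₂) / (P(T)·P(G)²·P(PQ)) = (0.985) / ((15.7)·(0.262)²·(1.98)) = 0.462
Q_p = 0.462 > K_p = 0.136, so the reverse reaction proceeds.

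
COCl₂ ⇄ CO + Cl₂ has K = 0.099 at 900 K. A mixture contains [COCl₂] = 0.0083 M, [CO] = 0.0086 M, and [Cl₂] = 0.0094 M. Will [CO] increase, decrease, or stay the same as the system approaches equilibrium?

increase

Q = [CO]·[Cl₂] / [COCl₂] = (0.0086)·(0.0094) / (0.0083) = 0.0097
Q = 0.0097 < K = 0.099: net forward reaction.
CO is a product, so it increases.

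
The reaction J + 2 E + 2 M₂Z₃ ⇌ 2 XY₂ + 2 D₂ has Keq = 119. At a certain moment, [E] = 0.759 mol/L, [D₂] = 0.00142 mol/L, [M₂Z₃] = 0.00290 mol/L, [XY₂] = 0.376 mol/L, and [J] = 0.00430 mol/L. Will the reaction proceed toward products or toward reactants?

in the forward direction

Q = [XY₂]²·[D₂]² / ([J]·[E]²·[M₂Z₃]²) = (0.376)²·(0.00142)² / ((0.00430)·(0.759)²·(0.00290)²) = 13.7
Q = 13.7 < Keq = 119, so the forward reaction proceeds.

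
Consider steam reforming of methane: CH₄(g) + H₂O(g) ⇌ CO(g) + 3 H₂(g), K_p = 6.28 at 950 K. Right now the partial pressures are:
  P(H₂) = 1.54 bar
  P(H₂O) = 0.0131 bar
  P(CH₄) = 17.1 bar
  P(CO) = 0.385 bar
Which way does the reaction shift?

neither direction; the system is at equilibrium

Q_p = P(CO)·P(H₂)³ / (P(CH₄)·P(H₂O)) = (0.385)·(1.54)³ / ((17.1)·(0.0131)) = 6.28
Q_p = 6.28 = K_p, so the system is already at equilibrium.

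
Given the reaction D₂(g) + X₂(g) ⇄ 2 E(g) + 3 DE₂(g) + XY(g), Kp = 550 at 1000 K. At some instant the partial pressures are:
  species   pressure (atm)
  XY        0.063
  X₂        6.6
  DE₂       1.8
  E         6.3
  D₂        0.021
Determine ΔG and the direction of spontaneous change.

ΔG = -13.8 kJ/mol; the forward reaction is spontaneous

Qp = P(E)²·P(DE₂)³·P(XY) / (P(D₂)·P(X₂)) = (6.3)²·(1.8)³·(0.063) / ((0.021)·(6.6)) = 105
ΔG = RT ln(Qp/Kp) = (8.314 J mol⁻¹ K⁻¹)(1000 K) × ln(105/550)
   = (8.314 kJ/mol)(-1.656) = -13.8 kJ/mol
ΔG < 0, so the forward reaction is spontaneous (proceeds forward).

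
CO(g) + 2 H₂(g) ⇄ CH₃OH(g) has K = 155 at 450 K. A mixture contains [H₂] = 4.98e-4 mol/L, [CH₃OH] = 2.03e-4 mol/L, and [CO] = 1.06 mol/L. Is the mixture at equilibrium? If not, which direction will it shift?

Q = [CH₃OH] / ([CO]·[H₂]²) = (2.03e-4) / ((1.06)·(4.98e-4)²) = 772
Q = 772 > K = 155: net reverse reaction.

no; Q > K, reaction proceeds in reverse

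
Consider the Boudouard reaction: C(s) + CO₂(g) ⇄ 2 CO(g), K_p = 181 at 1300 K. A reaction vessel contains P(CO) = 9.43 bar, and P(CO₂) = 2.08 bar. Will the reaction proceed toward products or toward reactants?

(C is a pure solid — omitted from Q_p.)
Q_p = P(CO)² / P(CO₂) = (9.43)² / (2.08) = 42.8
Q_p = 42.8 < K_p = 181, so the forward reaction proceeds.

forward (toward products)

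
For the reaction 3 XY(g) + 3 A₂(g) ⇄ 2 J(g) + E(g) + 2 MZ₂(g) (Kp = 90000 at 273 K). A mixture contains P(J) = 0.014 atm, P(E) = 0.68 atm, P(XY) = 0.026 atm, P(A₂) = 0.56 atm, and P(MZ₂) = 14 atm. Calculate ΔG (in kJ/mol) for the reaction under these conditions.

Qp = P(J)²·P(E)·P(MZ₂)² / (P(XY)³·P(A₂)³) = (0.014)²·(0.68)·(14)² / ((0.026)³·(0.56)³) = 8460
ΔG = RT ln(Qp/Kp) = (8.314 J mol⁻¹ K⁻¹)(273 K) × ln(8460/90000)
   = (2.270 kJ/mol)(-2.364) = -5.37 kJ/mol
ΔG < 0, so the forward reaction is spontaneous (proceeds forward).

ΔG = -5.37 kJ/mol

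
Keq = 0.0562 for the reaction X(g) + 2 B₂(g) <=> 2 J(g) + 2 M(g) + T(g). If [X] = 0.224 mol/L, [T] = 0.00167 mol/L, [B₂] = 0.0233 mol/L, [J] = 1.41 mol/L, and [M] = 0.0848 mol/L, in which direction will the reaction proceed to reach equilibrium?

Q = [J]²·[M]²·[T] / ([X]·[B₂]²) = (1.41)²·(0.0848)²·(0.00167) / ((0.224)·(0.0233)²) = 0.196
Q = 0.196 > Keq = 0.0562, so the reverse reaction proceeds.

to the left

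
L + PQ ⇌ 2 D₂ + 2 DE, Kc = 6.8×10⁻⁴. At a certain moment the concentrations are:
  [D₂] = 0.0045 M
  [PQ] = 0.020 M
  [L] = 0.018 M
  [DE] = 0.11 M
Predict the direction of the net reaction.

no net change (already at equilibrium)

Qc = [D₂]²·[DE]² / ([L]·[PQ]) = (0.0045)²·(0.11)² / ((0.018)·(0.020)) = 6.8×10⁻⁴
Qc = 6.8×10⁻⁴ = Kc, so the system is already at equilibrium.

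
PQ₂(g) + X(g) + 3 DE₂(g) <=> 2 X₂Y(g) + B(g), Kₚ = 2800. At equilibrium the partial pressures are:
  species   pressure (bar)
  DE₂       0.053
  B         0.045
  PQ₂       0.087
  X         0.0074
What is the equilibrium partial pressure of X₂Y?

At equilibrium, Kₚ = P(X₂Y)²·P(B) / (P(PQ₂)·P(X)·P(DE₂)³) = 2800.
(P(X₂Y))²·(0.045) / ((0.087)·(0.0074)·(0.053)³) = 2800
P(X₂Y)² = 0.00596 ⇒ P(X₂Y) = 0.077 bar

P(X₂Y) = 0.077 bar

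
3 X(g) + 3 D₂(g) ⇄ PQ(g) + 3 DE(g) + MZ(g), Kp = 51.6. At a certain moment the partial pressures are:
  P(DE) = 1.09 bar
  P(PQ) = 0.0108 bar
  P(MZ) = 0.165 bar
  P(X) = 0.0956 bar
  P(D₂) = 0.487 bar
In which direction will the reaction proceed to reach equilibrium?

in the forward direction

Qp = P(PQ)·P(DE)³·P(MZ) / (P(X)³·P(D₂)³) = (0.0108)·(1.09)³·(0.165) / ((0.0956)³·(0.487)³) = 22.9
Qp = 22.9 < Kp = 51.6, so the forward reaction proceeds.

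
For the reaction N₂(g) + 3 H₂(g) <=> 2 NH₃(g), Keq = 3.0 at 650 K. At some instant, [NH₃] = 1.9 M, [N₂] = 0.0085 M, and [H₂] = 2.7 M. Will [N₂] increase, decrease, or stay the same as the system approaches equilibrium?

increase

Q = [NH₃]² / ([N₂]·[H₂]³) = (1.9)² / ((0.0085)·(2.7)³) = 22
Q = 22 > Keq = 3.0: net reverse reaction.
N₂ is a reactant, so it increases.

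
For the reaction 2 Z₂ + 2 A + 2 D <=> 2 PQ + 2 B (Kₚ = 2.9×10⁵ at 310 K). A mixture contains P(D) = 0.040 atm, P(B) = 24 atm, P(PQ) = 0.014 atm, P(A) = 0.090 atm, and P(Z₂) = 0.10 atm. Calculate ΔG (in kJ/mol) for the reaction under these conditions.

ΔG = 2.83 kJ/mol

Qₚ = P(PQ)²·P(B)² / (P(Z₂)²·P(A)²·P(D)²) = (0.014)²·(24)² / ((0.10)²·(0.090)²·(0.040)²) = 8.71×10⁵
ΔG = RT ln(Qₚ/Kₚ) = (8.314 J mol⁻¹ K⁻¹)(310 K) × ln(8.71×10⁵/2.9×10⁵)
   = (2.577 kJ/mol)(1.100) = 2.83 kJ/mol
ΔG > 0, so the forward reaction is non-spontaneous (proceeds in reverse).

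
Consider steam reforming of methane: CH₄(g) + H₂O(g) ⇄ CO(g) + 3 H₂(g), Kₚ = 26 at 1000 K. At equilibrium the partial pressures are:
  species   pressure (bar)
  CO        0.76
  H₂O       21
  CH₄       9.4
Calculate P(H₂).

P(H₂) = 19 bar

At equilibrium, Kₚ = P(CO)·P(H₂)³ / (P(CH₄)·P(H₂O)) = 26.
(0.76)·(P(H₂))³ / ((9.4)·(21)) = 26
P(H₂)³ = 6750 ⇒ P(H₂) = 19 bar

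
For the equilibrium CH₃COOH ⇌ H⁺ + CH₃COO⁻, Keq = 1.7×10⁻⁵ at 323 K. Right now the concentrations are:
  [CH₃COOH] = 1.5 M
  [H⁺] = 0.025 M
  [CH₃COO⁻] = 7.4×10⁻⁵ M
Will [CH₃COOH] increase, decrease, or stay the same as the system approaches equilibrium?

decrease

Q = [H⁺]·[CH₃COO⁻] / [CH₃COOH] = (0.025)·(7.4×10⁻⁵) / (1.5) = 1.2×10⁻⁶
Q = 1.2×10⁻⁶ < Keq = 1.7×10⁻⁵: net forward reaction.
CH₃COOH is a reactant, so it decreases.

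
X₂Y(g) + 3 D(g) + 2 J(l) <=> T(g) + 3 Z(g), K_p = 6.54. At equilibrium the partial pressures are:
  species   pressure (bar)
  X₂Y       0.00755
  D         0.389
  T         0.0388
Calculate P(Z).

(J is a pure liquid — omitted from K_p.)
At equilibrium, K_p = P(T)·P(Z)³ / (P(X₂Y)·P(D)³) = 6.54.
(0.0388)·(P(Z))³ / ((0.00755)·(0.389)³) = 6.54
P(Z)³ = 0.0749 ⇒ P(Z) = 0.422 bar

P(Z) = 0.422 bar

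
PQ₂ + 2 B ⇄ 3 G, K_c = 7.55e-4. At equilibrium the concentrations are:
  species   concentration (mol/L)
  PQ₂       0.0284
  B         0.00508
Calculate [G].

[G] = 8.21e-4 mol/L

At equilibrium, K_c = [G]³ / ([PQ₂]·[B]²) = 7.55e-4.
([G])³ / ((0.0284)·(0.00508)²) = 7.55e-4
[G]³ = 5.53e-10 ⇒ [G] = 8.21e-4 mol/L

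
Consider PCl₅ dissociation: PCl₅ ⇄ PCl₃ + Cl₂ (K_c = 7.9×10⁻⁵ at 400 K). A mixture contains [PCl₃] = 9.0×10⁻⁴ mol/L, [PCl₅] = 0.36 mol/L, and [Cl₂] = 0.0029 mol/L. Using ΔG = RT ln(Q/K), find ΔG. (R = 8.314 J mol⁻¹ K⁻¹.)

Q_c = [PCl₃]·[Cl₂] / [PCl₅] = (9.0×10⁻⁴)·(0.0029) / (0.36) = 7.25×10⁻⁶
ΔG = RT ln(Q_c/K_c) = (8.314 J mol⁻¹ K⁻¹)(400 K) × ln(7.25×10⁻⁶/7.9×10⁻⁵)
   = (3.326 kJ/mol)(-2.388) = -7.94 kJ/mol
ΔG < 0, so the forward reaction is spontaneous (proceeds forward).

ΔG = -7.94 kJ/mol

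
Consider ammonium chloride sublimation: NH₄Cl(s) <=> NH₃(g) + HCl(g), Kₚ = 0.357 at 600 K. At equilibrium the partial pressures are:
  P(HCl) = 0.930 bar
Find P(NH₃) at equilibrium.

(NH₄Cl is a pure solid — omitted from Kₚ.)
At equilibrium, Kₚ = P(NH₃)·P(HCl) = 0.357.
(P(NH₃))·(0.930) = 0.357
P(NH₃) = 0.384 bar

P(NH₃) = 0.384 bar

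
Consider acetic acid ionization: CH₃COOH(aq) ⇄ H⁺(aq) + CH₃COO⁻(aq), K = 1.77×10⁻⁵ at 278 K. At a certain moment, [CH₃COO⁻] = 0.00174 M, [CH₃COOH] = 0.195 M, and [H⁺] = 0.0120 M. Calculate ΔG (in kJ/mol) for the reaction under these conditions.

ΔG = 4.16 kJ/mol

Q = [H⁺]·[CH₃COO⁻] / [CH₃COOH] = (0.0120)·(0.00174) / (0.195) = 1.07×10⁻⁴
ΔG = RT ln(Q/K) = (8.314 J mol⁻¹ K⁻¹)(278 K) × ln(1.07×10⁻⁴/1.77×10⁻⁵)
   = (2.311 kJ/mol)(1.799) = 4.16 kJ/mol
ΔG > 0, so the forward reaction is non-spontaneous (proceeds in reverse).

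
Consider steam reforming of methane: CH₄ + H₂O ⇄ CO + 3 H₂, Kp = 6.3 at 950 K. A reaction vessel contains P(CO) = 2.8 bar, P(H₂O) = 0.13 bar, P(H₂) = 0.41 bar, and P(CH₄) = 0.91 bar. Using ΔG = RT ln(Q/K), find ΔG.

Qp = P(CO)·P(H₂)³ / (P(CH₄)·P(H₂O)) = (2.8)·(0.41)³ / ((0.91)·(0.13)) = 1.63
ΔG = RT ln(Qp/Kp) = (8.314 J mol⁻¹ K⁻¹)(950 K) × ln(1.63/6.3)
   = (7.898 kJ/mol)(-1.352) = -10.7 kJ/mol
ΔG < 0, so the forward reaction is spontaneous (proceeds forward).

ΔG = -10.7 kJ/mol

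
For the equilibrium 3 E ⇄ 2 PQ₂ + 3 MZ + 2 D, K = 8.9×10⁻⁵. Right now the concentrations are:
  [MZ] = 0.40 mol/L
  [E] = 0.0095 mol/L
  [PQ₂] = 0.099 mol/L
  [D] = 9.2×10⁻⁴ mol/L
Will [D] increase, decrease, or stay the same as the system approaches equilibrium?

Q = [PQ₂]²·[MZ]³·[D]² / [E]³ = (0.099)²·(0.40)³·(9.2×10⁻⁴)² / (0.0095)³ = 6.2×10⁻⁴
Q = 6.2×10⁻⁴ > K = 8.9×10⁻⁵: net reverse reaction.
D is a product, so it decreases.

decrease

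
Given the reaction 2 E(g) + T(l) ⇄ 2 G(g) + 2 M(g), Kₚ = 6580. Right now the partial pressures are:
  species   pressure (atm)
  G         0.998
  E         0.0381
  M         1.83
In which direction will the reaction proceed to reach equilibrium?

toward products

(T is a pure liquid — omitted from Qₚ.)
Qₚ = P(G)²·P(M)² / P(E)² = (0.998)²·(1.83)² / (0.0381)² = 2300
Qₚ = 2300 < Kₚ = 6580, so the forward reaction proceeds.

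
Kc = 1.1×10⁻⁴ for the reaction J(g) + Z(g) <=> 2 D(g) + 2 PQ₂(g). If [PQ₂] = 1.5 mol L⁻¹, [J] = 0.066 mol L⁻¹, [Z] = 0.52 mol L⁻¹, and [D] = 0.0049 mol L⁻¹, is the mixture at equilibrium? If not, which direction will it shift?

Qc = [D]²·[PQ₂]² / ([J]·[Z]) = (0.0049)²·(1.5)² / ((0.066)·(0.52)) = 0.0016
Qc = 0.0016 > Kc = 1.1×10⁻⁴: net reverse reaction.

no; Q > K, reaction proceeds in reverse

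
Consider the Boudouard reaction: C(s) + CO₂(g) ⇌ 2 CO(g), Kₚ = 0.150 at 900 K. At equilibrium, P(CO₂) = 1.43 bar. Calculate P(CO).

(C is a pure solid — omitted from Kₚ.)
At equilibrium, Kₚ = P(CO)² / P(CO₂) = 0.150.
(P(CO))² / (1.43) = 0.150
P(CO)² = 0.215 ⇒ P(CO) = 0.463 bar

P(CO) = 0.463 bar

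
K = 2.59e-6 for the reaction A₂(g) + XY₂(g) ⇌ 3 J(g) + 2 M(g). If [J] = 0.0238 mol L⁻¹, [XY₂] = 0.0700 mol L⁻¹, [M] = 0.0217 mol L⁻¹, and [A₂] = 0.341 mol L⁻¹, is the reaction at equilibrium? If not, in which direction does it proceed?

forward (toward products)

Q = [J]³·[M]² / ([A₂]·[XY₂]) = (0.0238)³·(0.0217)² / ((0.341)·(0.0700)) = 2.66e-7
Q = 2.66e-7 < K = 2.59e-6, so the forward reaction proceeds.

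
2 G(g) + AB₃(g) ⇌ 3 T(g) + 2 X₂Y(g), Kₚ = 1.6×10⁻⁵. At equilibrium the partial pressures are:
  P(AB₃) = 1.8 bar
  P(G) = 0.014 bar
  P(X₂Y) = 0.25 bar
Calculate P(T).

P(T) = 0.0045 bar

At equilibrium, Kₚ = P(T)³·P(X₂Y)² / (P(G)²·P(AB₃)) = 1.6×10⁻⁵.
(P(T))³·(0.25)² / ((0.014)²·(1.8)) = 1.6×10⁻⁵
P(T)³ = 9.03×10⁻⁸ ⇒ P(T) = 0.0045 bar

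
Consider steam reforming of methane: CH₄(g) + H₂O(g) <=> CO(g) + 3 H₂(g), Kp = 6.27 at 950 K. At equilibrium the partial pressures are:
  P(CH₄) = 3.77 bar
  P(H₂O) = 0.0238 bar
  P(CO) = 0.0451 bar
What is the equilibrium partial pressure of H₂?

P(H₂) = 2.32 bar

At equilibrium, Kp = P(CO)·P(H₂)³ / (P(CH₄)·P(H₂O)) = 6.27.
(0.0451)·(P(H₂))³ / ((3.77)·(0.0238)) = 6.27
P(H₂)³ = 12.5 ⇒ P(H₂) = 2.32 bar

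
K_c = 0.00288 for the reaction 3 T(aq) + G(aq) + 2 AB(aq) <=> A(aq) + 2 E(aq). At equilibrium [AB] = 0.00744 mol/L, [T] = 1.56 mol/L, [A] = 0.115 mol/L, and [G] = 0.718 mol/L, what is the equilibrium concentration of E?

[E] = 0.00194 mol/L

At equilibrium, K_c = [A]·[E]² / ([T]³·[G]·[AB]²) = 0.00288.
(0.115)·([E])² / ((1.56)³·(0.718)·(0.00744)²) = 0.00288
[E]² = 3.78×10⁻⁶ ⇒ [E] = 0.00194 mol/L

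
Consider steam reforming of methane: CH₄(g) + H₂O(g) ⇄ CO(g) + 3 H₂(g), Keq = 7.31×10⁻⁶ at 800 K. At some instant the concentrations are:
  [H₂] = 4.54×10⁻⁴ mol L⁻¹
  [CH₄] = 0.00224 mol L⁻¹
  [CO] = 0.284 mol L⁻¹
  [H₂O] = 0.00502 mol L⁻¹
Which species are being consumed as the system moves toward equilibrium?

CH₄, H₂O (reactants)

Q = [CO]·[H₂]³ / ([CH₄]·[H₂O]) = (0.284)·(4.54×10⁻⁴)³ / ((0.00224)·(0.00502)) = 2.36×10⁻⁶
Q = 2.36×10⁻⁶ < Keq = 7.31×10⁻⁶: net forward reaction.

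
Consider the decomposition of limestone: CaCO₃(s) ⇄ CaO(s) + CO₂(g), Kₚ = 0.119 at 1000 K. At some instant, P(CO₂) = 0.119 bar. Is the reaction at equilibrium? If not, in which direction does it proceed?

at equilibrium

(CaCO₃, CaO are pure solids — omitted from Qₚ.)
Qₚ = P(CO₂) = 0.119
Qₚ = 0.119 = Kₚ, so the system is already at equilibrium.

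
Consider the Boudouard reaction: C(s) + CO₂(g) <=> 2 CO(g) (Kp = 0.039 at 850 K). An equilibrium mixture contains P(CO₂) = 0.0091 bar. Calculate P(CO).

P(CO) = 0.019 bar

(C is a pure solid — omitted from Kp.)
At equilibrium, Kp = P(CO)² / P(CO₂) = 0.039.
(P(CO))² / (0.0091) = 0.039
P(CO)² = 3.55e-4 ⇒ P(CO) = 0.019 bar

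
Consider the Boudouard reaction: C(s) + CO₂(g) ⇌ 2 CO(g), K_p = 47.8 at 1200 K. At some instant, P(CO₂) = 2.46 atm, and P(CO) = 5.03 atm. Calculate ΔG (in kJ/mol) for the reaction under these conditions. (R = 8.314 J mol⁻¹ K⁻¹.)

ΔG = -15.3 kJ/mol

(C is a pure solid — omitted from Q_p.)
Q_p = P(CO)² / P(CO₂) = (5.03)² / (2.46) = 10.3
ΔG = RT ln(Q_p/K_p) = (8.314 J mol⁻¹ K⁻¹)(1200 K) × ln(10.3/47.8)
   = (9.977 kJ/mol)(-1.535) = -15.3 kJ/mol
ΔG < 0, so the forward reaction is spontaneous (proceeds forward).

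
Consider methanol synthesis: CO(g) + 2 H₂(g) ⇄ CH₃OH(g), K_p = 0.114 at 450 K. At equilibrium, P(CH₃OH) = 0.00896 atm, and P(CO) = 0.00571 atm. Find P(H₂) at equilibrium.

P(H₂) = 3.71 atm

At equilibrium, K_p = P(CH₃OH) / (P(CO)·P(H₂)²) = 0.114.
(0.00896) / ((0.00571)·(P(H₂))²) = 0.114
P(H₂)² = 13.8 ⇒ P(H₂) = 3.71 atm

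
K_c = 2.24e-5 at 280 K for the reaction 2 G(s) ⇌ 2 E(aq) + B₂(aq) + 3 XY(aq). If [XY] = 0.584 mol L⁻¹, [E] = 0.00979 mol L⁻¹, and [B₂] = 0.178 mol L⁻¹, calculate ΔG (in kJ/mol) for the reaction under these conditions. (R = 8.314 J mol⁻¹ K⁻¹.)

ΔG = -4.39 kJ/mol

(G is a pure solid — omitted from Q_c.)
Q_c = [E]²·[B₂]·[XY]³ = (0.00979)²·(0.178)·(0.584)³ = 3.40e-6
ΔG = RT ln(Q_c/K_c) = (8.314 J mol⁻¹ K⁻¹)(280 K) × ln(3.40e-6/2.24e-5)
   = (2.328 kJ/mol)(-1.885) = -4.39 kJ/mol
ΔG < 0, so the forward reaction is spontaneous (proceeds forward).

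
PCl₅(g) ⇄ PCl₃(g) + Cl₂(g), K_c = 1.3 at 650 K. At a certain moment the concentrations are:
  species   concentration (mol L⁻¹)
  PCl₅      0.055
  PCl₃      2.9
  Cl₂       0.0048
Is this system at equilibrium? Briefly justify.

no; Q < K, reaction proceeds forward

Q_c = [PCl₃]·[Cl₂] / [PCl₅] = (2.9)·(0.0048) / (0.055) = 0.25
Q_c = 0.25 < K_c = 1.3: net forward reaction.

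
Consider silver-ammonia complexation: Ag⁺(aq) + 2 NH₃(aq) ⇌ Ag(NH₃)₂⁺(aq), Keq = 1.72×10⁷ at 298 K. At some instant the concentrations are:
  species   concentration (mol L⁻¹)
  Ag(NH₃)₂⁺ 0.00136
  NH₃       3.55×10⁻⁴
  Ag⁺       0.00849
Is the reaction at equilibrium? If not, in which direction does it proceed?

to the right

Q = [Ag(NH₃)₂⁺] / ([Ag⁺]·[NH₃]²) = (0.00136) / ((0.00849)·(3.55×10⁻⁴)²) = 1.27×10⁶
Q = 1.27×10⁶ < Keq = 1.72×10⁷, so the forward reaction proceeds.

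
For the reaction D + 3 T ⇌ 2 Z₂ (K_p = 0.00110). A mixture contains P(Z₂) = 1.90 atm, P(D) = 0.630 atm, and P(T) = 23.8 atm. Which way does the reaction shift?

Q_p = P(Z₂)² / (P(D)·P(T)³) = (1.90)² / ((0.630)·(23.8)³) = 4.25e-4
Q_p = 4.25e-4 < K_p = 0.00110, so the forward reaction proceeds.

in the forward direction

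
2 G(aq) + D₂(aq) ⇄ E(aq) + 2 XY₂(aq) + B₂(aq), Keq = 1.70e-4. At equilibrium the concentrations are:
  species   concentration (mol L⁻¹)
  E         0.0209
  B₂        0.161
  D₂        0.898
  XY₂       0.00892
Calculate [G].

[G] = 0.0419 mol L⁻¹

At equilibrium, Keq = [E]·[XY₂]²·[B₂] / ([G]²·[D₂]) = 1.70e-4.
(0.0209)·(0.00892)²·(0.161) / (([G])²·(0.898)) = 1.70e-4
[G]² = 0.00175 ⇒ [G] = 0.0419 mol L⁻¹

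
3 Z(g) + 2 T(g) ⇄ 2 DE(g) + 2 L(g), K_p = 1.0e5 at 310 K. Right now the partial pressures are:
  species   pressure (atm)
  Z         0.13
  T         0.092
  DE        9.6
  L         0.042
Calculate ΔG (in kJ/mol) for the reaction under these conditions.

ΔG = -6.28 kJ/mol

Q_p = P(DE)²·P(L)² / (P(Z)³·P(T)²) = (9.6)²·(0.042)² / ((0.13)³·(0.092)²) = 8740
ΔG = RT ln(Q_p/K_p) = (8.314 J mol⁻¹ K⁻¹)(310 K) × ln(8740/1.0e5)
   = (2.577 kJ/mol)(-2.437) = -6.28 kJ/mol
ΔG < 0, so the forward reaction is spontaneous (proceeds forward).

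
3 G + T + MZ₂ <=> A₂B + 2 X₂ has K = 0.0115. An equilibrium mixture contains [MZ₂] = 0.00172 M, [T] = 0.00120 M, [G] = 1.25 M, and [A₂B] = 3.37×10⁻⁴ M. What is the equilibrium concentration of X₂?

At equilibrium, K = [A₂B]·[X₂]² / ([G]³·[T]·[MZ₂]) = 0.0115.
(3.37×10⁻⁴)·([X₂])² / ((1.25)³·(0.00120)·(0.00172)) = 0.0115
[X₂]² = 1.38×10⁻⁴ ⇒ [X₂] = 0.0117 M

[X₂] = 0.0117 M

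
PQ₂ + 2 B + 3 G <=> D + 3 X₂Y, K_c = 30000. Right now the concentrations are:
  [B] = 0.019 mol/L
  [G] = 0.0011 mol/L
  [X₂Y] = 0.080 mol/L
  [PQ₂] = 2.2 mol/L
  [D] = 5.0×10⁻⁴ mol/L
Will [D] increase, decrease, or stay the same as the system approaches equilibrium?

decrease

Q_c = [D]·[X₂Y]³ / ([PQ₂]·[B]²·[G]³) = (5.0×10⁻⁴)·(0.080)³ / ((2.2)·(0.019)²·(0.0011)³) = 2.4×10⁵
Q_c = 2.4×10⁵ > K_c = 30000: net reverse reaction.
D is a product, so it decreases.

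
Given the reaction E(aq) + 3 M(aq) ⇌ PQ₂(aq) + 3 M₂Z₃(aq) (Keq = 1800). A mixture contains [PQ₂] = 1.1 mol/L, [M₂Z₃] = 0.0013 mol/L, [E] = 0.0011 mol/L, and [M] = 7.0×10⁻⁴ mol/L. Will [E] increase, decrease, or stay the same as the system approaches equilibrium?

increase

Q = [PQ₂]·[M₂Z₃]³ / ([E]·[M]³) = (1.1)·(0.0013)³ / ((0.0011)·(7.0×10⁻⁴)³) = 6400
Q = 6400 > Keq = 1800: net reverse reaction.
E is a reactant, so it increases.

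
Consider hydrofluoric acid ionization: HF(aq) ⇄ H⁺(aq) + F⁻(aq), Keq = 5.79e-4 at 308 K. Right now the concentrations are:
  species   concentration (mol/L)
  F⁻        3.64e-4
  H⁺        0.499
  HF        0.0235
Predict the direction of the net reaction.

Q = [H⁺]·[F⁻] / [HF] = (0.499)·(3.64e-4) / (0.0235) = 0.00773
Q = 0.00773 > Keq = 5.79e-4, so the reverse reaction proceeds.

toward reactants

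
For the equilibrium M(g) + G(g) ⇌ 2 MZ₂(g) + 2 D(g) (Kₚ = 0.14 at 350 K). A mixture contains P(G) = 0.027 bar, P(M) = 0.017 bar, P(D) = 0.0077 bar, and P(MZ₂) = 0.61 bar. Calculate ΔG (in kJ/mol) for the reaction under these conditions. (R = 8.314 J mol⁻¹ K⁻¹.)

Qₚ = P(MZ₂)²·P(D)² / (P(M)·P(G)) = (0.61)²·(0.0077)² / ((0.017)·(0.027)) = 0.0481
ΔG = RT ln(Qₚ/Kₚ) = (8.314 J mol⁻¹ K⁻¹)(350 K) × ln(0.0481/0.14)
   = (2.910 kJ/mol)(-1.068) = -3.11 kJ/mol
ΔG < 0, so the forward reaction is spontaneous (proceeds forward).

ΔG = -3.11 kJ/mol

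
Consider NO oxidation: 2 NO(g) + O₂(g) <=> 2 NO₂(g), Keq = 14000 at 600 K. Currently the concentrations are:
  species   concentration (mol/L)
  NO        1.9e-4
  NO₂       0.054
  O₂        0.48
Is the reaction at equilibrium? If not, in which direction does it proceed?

in the reverse direction

Q = [NO₂]² / ([NO]²·[O₂]) = (0.054)² / ((1.9e-4)²·(0.48)) = 1.7e5
Q = 1.7e5 > Keq = 14000, so the reverse reaction proceeds.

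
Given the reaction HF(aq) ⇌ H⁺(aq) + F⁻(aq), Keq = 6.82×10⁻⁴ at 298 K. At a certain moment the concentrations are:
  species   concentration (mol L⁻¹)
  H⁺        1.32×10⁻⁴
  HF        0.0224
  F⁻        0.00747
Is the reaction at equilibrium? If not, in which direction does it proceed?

toward products

Q = [H⁺]·[F⁻] / [HF] = (1.32×10⁻⁴)·(0.00747) / (0.0224) = 4.40×10⁻⁵
Q = 4.40×10⁻⁵ < Keq = 6.82×10⁻⁴, so the forward reaction proceeds.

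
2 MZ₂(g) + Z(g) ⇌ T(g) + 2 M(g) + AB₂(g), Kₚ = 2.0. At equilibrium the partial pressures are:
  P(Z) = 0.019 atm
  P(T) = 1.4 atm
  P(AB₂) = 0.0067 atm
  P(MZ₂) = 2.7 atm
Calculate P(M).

P(M) = 5.4 atm

At equilibrium, Kₚ = P(T)·P(M)²·P(AB₂) / (P(MZ₂)²·P(Z)) = 2.0.
(1.4)·(P(M))²·(0.0067) / ((2.7)²·(0.019)) = 2.0
P(M)² = 29.5 ⇒ P(M) = 5.4 atm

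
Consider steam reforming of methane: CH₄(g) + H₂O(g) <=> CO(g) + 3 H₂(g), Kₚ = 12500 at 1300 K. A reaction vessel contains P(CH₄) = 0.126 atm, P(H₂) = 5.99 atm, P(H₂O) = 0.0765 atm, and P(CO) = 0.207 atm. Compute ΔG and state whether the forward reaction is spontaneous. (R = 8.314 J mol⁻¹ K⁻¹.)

ΔG = -10.8 kJ/mol; the forward reaction is spontaneous

Qₚ = P(CO)·P(H₂)³ / (P(CH₄)·P(H₂O)) = (0.207)·(5.99)³ / ((0.126)·(0.0765)) = 4620
ΔG = RT ln(Qₚ/Kₚ) = (8.314 J mol⁻¹ K⁻¹)(1300 K) × ln(4620/12500)
   = (10.81 kJ/mol)(-0.9953) = -10.8 kJ/mol
ΔG < 0, so the forward reaction is spontaneous (proceeds forward).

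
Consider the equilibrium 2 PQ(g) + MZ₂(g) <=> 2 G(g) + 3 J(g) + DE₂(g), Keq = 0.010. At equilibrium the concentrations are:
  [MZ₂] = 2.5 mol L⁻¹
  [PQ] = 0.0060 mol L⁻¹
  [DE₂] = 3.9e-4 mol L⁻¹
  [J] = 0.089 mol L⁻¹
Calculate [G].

At equilibrium, Keq = [G]²·[J]³·[DE₂] / ([PQ]²·[MZ₂]) = 0.010.
([G])²·(0.089)³·(3.9e-4) / ((0.0060)²·(2.5)) = 0.010
[G]² = 3.27 ⇒ [G] = 1.8 mol L⁻¹

[G] = 1.8 mol L⁻¹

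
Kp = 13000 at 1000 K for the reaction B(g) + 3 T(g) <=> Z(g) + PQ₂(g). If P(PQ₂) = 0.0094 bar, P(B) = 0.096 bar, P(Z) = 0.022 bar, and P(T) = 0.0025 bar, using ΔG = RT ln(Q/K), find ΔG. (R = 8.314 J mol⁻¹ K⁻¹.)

ΔG = 19.6 kJ/mol

Qp = P(Z)·P(PQ₂) / (P(B)·P(T)³) = (0.022)·(0.0094) / ((0.096)·(0.0025)³) = 1.38×10⁵
ΔG = RT ln(Qp/Kp) = (8.314 J mol⁻¹ K⁻¹)(1000 K) × ln(1.38×10⁵/13000)
   = (8.314 kJ/mol)(2.362) = 19.6 kJ/mol
ΔG > 0, so the forward reaction is non-spontaneous (proceeds in reverse).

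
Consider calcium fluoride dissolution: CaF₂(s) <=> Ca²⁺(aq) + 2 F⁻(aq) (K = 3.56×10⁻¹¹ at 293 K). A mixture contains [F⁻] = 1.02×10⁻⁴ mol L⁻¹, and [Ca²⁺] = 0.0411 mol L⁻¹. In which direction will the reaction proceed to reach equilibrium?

(CaF₂ is a pure solid — omitted from Q.)
Q = [Ca²⁺]·[F⁻]² = (0.0411)·(1.02×10⁻⁴)² = 4.28×10⁻¹⁰
Q = 4.28×10⁻¹⁰ > K = 3.56×10⁻¹¹, so the reverse reaction proceeds.

toward reactants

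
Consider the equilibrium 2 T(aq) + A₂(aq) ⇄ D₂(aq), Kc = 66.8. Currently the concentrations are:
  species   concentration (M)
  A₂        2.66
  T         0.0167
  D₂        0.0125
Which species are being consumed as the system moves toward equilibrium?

Qc = [D₂] / ([T]²·[A₂]) = (0.0125) / ((0.0167)²·(2.66)) = 16.8
Qc = 16.8 < Kc = 66.8: net forward reaction.

T, A₂ (reactants)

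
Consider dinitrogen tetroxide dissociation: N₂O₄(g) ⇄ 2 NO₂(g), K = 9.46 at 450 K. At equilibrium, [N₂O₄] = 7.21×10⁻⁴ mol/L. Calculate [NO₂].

[NO₂] = 0.0826 mol/L

At equilibrium, K = [NO₂]² / [N₂O₄] = 9.46.
([NO₂])² / (7.21×10⁻⁴) = 9.46
[NO₂]² = 0.00682 ⇒ [NO₂] = 0.0826 mol/L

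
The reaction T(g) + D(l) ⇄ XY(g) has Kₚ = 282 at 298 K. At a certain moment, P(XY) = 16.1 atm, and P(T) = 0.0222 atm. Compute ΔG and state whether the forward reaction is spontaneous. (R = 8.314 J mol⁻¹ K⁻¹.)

ΔG = 2.34 kJ/mol; the forward reaction is non-spontaneous

(D is a pure liquid — omitted from Qₚ.)
Qₚ = P(XY) / P(T) = (16.1) / (0.0222) = 725
ΔG = RT ln(Qₚ/Kₚ) = (8.314 J mol⁻¹ K⁻¹)(298 K) × ln(725/282)
   = (2.478 kJ/mol)(0.9443) = 2.34 kJ/mol
ΔG > 0, so the forward reaction is non-spontaneous (proceeds in reverse).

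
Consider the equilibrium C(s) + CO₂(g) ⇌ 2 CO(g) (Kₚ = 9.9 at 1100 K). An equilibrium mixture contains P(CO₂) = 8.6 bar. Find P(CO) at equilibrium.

(C is a pure solid — omitted from Kₚ.)
At equilibrium, Kₚ = P(CO)² / P(CO₂) = 9.9.
(P(CO))² / (8.6) = 9.9
P(CO)² = 85.1 ⇒ P(CO) = 9.2 bar

P(CO) = 9.2 bar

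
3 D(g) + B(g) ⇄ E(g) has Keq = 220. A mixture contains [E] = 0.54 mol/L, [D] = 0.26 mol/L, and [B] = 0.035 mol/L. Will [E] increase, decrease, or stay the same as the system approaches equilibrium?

decrease

Q = [E] / ([D]³·[B]) = (0.54) / ((0.26)³·(0.035)) = 880
Q = 880 > Keq = 220: net reverse reaction.
E is a product, so it decreases.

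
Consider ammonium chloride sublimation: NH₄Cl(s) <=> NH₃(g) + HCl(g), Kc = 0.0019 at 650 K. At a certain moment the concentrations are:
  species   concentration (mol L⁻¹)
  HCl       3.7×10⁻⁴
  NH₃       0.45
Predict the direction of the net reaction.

to the right

(NH₄Cl is a pure solid — omitted from Qc.)
Qc = [NH₃]·[HCl] = (0.45)·(3.7×10⁻⁴) = 1.7×10⁻⁴
Qc = 1.7×10⁻⁴ < Kc = 0.0019, so the forward reaction proceeds.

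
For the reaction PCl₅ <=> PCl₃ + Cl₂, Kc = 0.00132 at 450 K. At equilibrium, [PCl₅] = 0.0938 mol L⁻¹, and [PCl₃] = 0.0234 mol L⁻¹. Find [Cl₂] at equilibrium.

[Cl₂] = 0.00529 mol L⁻¹

At equilibrium, Kc = [PCl₃]·[Cl₂] / [PCl₅] = 0.00132.
(0.0234)·([Cl₂]) / (0.0938) = 0.00132
[Cl₂] = 0.00529 mol L⁻¹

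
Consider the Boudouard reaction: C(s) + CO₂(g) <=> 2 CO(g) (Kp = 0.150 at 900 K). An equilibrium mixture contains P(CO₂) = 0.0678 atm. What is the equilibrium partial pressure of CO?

(C is a pure solid — omitted from Kp.)
At equilibrium, Kp = P(CO)² / P(CO₂) = 0.150.
(P(CO))² / (0.0678) = 0.150
P(CO)² = 0.0102 ⇒ P(CO) = 0.101 atm

P(CO) = 0.101 atm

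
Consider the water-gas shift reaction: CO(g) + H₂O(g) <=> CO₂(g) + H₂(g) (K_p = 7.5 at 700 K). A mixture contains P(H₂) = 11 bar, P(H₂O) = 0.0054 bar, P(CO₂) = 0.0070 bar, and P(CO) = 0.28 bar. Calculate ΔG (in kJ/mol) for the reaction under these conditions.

Q_p = P(CO₂)·P(H₂) / (P(CO)·P(H₂O)) = (0.0070)·(11) / ((0.28)·(0.0054)) = 50.9
ΔG = RT ln(Q_p/K_p) = (8.314 J mol⁻¹ K⁻¹)(700 K) × ln(50.9/7.5)
   = (5.820 kJ/mol)(1.915) = 11.1 kJ/mol
ΔG > 0, so the forward reaction is non-spontaneous (proceeds in reverse).

ΔG = 11.1 kJ/mol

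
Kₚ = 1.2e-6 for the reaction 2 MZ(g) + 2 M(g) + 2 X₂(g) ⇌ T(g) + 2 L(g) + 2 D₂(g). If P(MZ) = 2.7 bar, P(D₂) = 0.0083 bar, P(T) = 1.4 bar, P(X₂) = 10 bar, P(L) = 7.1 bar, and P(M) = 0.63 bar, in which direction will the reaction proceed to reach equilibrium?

Qₚ = P(T)·P(L)²·P(D₂)² / (P(MZ)²·P(M)²·P(X₂)²) = (1.4)·(7.1)²·(0.0083)² / ((2.7)²·(0.63)²·(10)²) = 1.7e-5
Qₚ = 1.7e-5 > Kₚ = 1.2e-6, so the reverse reaction proceeds.

in the reverse direction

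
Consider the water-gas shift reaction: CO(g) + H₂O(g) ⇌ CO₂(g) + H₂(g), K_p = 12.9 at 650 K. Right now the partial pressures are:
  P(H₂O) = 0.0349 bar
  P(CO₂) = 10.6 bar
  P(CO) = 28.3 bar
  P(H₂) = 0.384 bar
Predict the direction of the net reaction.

Q_p = P(CO₂)·P(H₂) / (P(CO)·P(H₂O)) = (10.6)·(0.384) / ((28.3)·(0.0349)) = 4.12
Q_p = 4.12 < K_p = 12.9, so the forward reaction proceeds.

in the forward direction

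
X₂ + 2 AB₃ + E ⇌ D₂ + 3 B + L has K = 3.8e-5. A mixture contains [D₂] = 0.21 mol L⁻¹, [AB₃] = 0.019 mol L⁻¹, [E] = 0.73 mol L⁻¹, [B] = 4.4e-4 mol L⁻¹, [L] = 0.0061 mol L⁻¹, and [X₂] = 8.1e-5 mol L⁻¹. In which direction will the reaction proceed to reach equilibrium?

Q = [D₂]·[B]³·[L] / ([X₂]·[AB₃]²·[E]) = (0.21)·(4.4e-4)³·(0.0061) / ((8.1e-5)·(0.019)²·(0.73)) = 5.1e-6
Q = 5.1e-6 < K = 3.8e-5, so the forward reaction proceeds.

to the right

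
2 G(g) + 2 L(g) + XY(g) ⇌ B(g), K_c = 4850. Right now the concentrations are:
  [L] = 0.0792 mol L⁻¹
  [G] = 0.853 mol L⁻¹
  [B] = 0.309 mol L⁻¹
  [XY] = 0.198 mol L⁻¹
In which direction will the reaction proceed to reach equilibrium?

Q_c = [B] / ([G]²·[L]²·[XY]) = (0.309) / ((0.853)²·(0.0792)²·(0.198)) = 342
Q_c = 342 < K_c = 4850, so the forward reaction proceeds.

toward products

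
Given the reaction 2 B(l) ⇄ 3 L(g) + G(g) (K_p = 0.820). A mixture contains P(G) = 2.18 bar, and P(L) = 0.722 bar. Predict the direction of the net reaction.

neither direction; the system is at equilibrium

(B is a pure liquid — omitted from Q_p.)
Q_p = P(L)³·P(G) = (0.722)³·(2.18) = 0.820
Q_p = 0.820 = K_p, so the system is already at equilibrium.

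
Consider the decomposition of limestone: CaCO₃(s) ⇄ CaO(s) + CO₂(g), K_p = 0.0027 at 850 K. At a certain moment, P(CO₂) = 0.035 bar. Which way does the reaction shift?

to the left

(CaCO₃, CaO are pure solids — omitted from Q_p.)
Q_p = P(CO₂) = 0.035
Q_p = 0.035 > K_p = 0.0027, so the reverse reaction proceeds.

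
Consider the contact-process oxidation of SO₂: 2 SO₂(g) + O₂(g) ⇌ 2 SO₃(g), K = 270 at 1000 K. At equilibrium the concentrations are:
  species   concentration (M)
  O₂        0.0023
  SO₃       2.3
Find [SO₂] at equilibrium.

[SO₂] = 2.9 M

At equilibrium, K = [SO₃]² / ([SO₂]²·[O₂]) = 270.
(2.3)² / (([SO₂])²·(0.0023)) = 270
[SO₂]² = 8.52 ⇒ [SO₂] = 2.9 M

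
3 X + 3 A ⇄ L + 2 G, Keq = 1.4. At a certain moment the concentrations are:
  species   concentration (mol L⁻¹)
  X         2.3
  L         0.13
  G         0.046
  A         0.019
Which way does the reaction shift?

toward reactants

Q = [L]·[G]² / ([X]³·[A]³) = (0.13)·(0.046)² / ((2.3)³·(0.019)³) = 3.3
Q = 3.3 > Keq = 1.4, so the reverse reaction proceeds.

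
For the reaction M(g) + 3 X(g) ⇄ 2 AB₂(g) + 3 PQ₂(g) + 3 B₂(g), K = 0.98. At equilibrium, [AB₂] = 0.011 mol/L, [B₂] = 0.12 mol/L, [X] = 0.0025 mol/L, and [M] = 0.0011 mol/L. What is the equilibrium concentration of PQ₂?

[PQ₂] = 0.043 mol/L

At equilibrium, K = [AB₂]²·[PQ₂]³·[B₂]³ / ([M]·[X]³) = 0.98.
(0.011)²·([PQ₂])³·(0.12)³ / ((0.0011)·(0.0025)³) = 0.98
[PQ₂]³ = 8.06×10⁻⁵ ⇒ [PQ₂] = 0.043 mol/L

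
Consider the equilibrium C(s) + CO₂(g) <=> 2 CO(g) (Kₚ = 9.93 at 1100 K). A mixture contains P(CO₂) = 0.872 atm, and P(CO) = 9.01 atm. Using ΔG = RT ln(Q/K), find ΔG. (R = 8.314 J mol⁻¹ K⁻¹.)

(C is a pure solid — omitted from Qₚ.)
Qₚ = P(CO)² / P(CO₂) = (9.01)² / (0.872) = 93.1
ΔG = RT ln(Qₚ/Kₚ) = (8.314 J mol⁻¹ K⁻¹)(1100 K) × ln(93.1/9.93)
   = (9.145 kJ/mol)(2.238) = 20.5 kJ/mol
ΔG > 0, so the forward reaction is non-spontaneous (proceeds in reverse).

ΔG = 20.5 kJ/mol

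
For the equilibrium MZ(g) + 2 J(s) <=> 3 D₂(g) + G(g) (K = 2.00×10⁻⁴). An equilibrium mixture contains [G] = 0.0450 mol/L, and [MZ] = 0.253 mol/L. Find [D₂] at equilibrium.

(J is a pure solid — omitted from K.)
At equilibrium, K = [D₂]³·[G] / [MZ] = 2.00×10⁻⁴.
([D₂])³·(0.0450) / (0.253) = 2.00×10⁻⁴
[D₂]³ = 0.00112 ⇒ [D₂] = 0.104 mol/L

[D₂] = 0.104 mol/L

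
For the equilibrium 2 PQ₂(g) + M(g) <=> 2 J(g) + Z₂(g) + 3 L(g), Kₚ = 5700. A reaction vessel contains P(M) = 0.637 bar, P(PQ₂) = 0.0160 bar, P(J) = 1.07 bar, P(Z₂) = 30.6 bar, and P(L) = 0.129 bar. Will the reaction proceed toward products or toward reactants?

to the right

Qₚ = P(J)²·P(Z₂)·P(L)³ / (P(PQ₂)²·P(M)) = (1.07)²·(30.6)·(0.129)³ / ((0.0160)²·(0.637)) = 461
Qₚ = 461 < Kₚ = 5700, so the forward reaction proceeds.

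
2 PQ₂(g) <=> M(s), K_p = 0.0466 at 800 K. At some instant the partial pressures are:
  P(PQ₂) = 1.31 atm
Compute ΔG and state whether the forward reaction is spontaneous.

(M is a pure solid — omitted from Q_p.)
Q_p = 1 / P(PQ₂)² = 1 / (1.31)² = 0.583
ΔG = RT ln(Q_p/K_p) = (8.314 J mol⁻¹ K⁻¹)(800 K) × ln(0.583/0.0466)
   = (6.651 kJ/mol)(2.527) = 16.8 kJ/mol
ΔG > 0, so the forward reaction is non-spontaneous (proceeds in reverse).

ΔG = 16.8 kJ/mol; the forward reaction is non-spontaneous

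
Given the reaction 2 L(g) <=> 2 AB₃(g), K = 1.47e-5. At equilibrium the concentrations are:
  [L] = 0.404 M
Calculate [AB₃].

At equilibrium, K = [AB₃]² / [L]² = 1.47e-5.
([AB₃])² / (0.404)² = 1.47e-5
[AB₃]² = 2.40e-6 ⇒ [AB₃] = 0.00155 M

[AB₃] = 0.00155 M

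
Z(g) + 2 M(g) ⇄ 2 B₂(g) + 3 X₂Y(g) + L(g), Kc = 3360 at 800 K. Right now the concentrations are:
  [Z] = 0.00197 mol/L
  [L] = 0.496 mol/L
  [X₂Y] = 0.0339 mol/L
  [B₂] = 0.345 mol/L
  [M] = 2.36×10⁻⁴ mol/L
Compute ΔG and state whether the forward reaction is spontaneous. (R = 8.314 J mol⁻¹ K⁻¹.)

Qc = [B₂]²·[X₂Y]³·[L] / ([Z]·[M]²) = (0.345)²·(0.0339)³·(0.496) / ((0.00197)·(2.36×10⁻⁴)²) = 21000
ΔG = RT ln(Qc/Kc) = (8.314 J mol⁻¹ K⁻¹)(800 K) × ln(21000/3360)
   = (6.651 kJ/mol)(1.833) = 12.2 kJ/mol
ΔG > 0, so the forward reaction is non-spontaneous (proceeds in reverse).

ΔG = 12.2 kJ/mol; the forward reaction is non-spontaneous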